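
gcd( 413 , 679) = 7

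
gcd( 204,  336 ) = 12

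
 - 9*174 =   -  1566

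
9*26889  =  242001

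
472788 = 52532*9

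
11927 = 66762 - 54835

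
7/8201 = 7/8201= 0.00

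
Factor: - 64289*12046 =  - 2^1*19^1*53^1*317^1*1213^1  =  - 774425294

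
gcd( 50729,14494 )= 7247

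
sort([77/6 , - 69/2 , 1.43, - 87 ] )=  [-87, - 69/2,1.43,77/6] 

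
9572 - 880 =8692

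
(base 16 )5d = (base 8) 135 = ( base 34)2P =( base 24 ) 3L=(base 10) 93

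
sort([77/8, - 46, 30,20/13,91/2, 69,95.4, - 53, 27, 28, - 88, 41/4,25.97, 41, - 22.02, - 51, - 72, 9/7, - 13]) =[ - 88,-72, - 53,- 51, - 46, - 22.02, - 13,  9/7, 20/13,77/8, 41/4, 25.97  ,  27, 28,30,  41 , 91/2, 69, 95.4]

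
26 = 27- 1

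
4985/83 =4985/83= 60.06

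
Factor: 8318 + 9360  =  17678 = 2^1*  8839^1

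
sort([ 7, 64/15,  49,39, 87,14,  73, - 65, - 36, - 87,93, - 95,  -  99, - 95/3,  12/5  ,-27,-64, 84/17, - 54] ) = [ - 99,-95, - 87, - 65  , - 64,- 54, - 36  , - 95/3, - 27,12/5,64/15, 84/17,7, 14,39,49, 73,87, 93] 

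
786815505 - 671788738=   115026767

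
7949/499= 15+464/499 = 15.93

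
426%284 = 142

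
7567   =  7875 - 308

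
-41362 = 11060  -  52422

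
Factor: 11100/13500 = 3^( - 2) *5^( - 1 )*37^1 = 37/45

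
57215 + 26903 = 84118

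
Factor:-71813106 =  - 2^1 * 3^2*29^1*137573^1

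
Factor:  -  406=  - 2^1*7^1*29^1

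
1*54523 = 54523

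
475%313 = 162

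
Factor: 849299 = 11^2 * 7019^1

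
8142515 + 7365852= 15508367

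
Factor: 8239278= 2^1*3^1*41^1*33493^1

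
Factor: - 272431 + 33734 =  -17^1*19^1*739^1 = -238697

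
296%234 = 62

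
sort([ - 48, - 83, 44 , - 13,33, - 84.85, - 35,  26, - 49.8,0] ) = [ - 84.85,  -  83,-49.8,-48,  -  35 , - 13, 0,  26, 33,44] 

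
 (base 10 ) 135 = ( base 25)5A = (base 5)1020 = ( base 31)4B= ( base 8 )207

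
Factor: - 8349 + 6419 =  -1930  =  -2^1*5^1*193^1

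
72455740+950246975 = 1022702715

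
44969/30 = 1498 + 29/30 = 1498.97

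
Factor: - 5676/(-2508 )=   19^(-1) * 43^1 = 43/19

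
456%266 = 190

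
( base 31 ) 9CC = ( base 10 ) 9033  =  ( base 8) 21511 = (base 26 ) D9B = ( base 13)415B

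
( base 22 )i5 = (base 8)621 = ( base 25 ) g1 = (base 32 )ch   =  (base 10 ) 401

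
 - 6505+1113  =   -5392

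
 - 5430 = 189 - 5619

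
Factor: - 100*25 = - 2500 = - 2^2*5^4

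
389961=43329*9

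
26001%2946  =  2433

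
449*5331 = 2393619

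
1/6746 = 1/6746 = 0.00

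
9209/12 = 767 + 5/12 = 767.42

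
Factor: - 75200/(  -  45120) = 3^ ( - 1)*5^1 = 5/3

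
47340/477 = 5260/53 = 99.25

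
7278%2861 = 1556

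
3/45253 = 3/45253 = 0.00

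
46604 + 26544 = 73148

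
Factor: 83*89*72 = 531864=2^3*3^2*83^1 * 89^1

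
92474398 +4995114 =97469512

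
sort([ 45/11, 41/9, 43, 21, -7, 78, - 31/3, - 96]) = [ - 96, - 31/3, -7, 45/11, 41/9, 21, 43, 78 ]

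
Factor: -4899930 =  - 2^1*3^1*5^1*7^1*23333^1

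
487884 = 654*746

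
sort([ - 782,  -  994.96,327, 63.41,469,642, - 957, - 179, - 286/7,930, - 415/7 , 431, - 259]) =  [-994.96, - 957,-782, - 259, - 179, - 415/7, - 286/7,63.41,327,431,469, 642, 930]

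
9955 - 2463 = 7492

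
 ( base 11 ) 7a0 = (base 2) 1110111101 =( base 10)957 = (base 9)1273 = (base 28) 165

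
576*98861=56943936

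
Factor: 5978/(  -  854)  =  -7^1  =  - 7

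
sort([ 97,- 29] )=[ - 29,97 ] 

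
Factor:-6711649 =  -7^1*958807^1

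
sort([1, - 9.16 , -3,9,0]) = [ - 9.16, - 3, 0,1,9 ] 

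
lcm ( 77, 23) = 1771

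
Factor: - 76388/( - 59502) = 2^1*3^(-1)*13^2*47^( - 1) * 113^1*211^( -1) =38194/29751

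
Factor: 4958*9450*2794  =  2^3*3^3*5^2 * 7^1*11^1*37^1*67^1*127^1=130907561400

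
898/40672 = 449/20336 = 0.02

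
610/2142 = 305/1071= 0.28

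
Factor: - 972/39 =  - 324/13 = - 2^2*3^4*13^(-1) 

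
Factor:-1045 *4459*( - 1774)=2^1* 5^1*7^3*11^1* 13^1 * 19^1 * 887^1 = 8266227970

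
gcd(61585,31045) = 5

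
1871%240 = 191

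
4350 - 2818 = 1532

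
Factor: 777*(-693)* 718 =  - 386614998 =- 2^1*3^3*7^2*11^1*37^1*359^1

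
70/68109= 70/68109 = 0.00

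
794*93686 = 74386684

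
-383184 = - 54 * 7096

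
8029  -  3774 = 4255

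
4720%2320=80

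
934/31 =934/31 = 30.13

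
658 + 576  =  1234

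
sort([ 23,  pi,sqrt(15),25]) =[ pi,sqrt( 15 ) , 23,25 ]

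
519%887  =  519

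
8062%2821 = 2420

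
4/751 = 4/751 = 0.01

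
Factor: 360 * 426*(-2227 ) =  - 341532720 = - 2^4  *3^3*5^1*  17^1*71^1*  131^1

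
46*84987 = 3909402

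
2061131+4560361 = 6621492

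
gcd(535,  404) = 1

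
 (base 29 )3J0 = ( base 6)22122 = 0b110000000010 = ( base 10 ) 3074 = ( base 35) 2HT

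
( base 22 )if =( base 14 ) 215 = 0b110011011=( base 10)411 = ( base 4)12123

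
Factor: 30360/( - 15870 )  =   - 44/23=-2^2*11^1*23^( - 1 ) 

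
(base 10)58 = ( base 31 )1R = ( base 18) 34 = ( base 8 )72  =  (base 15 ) 3D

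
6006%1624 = 1134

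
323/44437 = 323/44437 = 0.01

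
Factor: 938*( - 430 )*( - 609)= 245634060 = 2^2*3^1*5^1 * 7^2*29^1*43^1*67^1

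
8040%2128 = 1656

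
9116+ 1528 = 10644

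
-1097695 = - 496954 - 600741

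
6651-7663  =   - 1012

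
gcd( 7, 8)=1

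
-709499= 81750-791249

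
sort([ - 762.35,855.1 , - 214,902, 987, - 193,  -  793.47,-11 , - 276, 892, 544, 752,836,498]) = [-793.47,-762.35, - 276 , - 214 , - 193 , -11, 498, 544,752, 836,855.1,892,902, 987 ]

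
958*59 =56522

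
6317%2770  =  777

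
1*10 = 10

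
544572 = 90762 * 6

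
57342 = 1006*57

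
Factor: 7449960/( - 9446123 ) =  - 2^3*3^1 * 5^1*7^3*23^( -1 )*181^1*410701^ ( - 1)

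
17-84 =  - 67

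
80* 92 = 7360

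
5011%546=97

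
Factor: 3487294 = 2^1* 53^1*167^1*197^1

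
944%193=172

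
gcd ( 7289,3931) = 1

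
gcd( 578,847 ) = 1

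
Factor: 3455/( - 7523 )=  - 5^1*691^1*7523^( - 1)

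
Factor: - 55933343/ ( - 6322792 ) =2^( - 3) * 7^( - 1 )*23^( - 1 )*79^1  *4909^( - 1)*708017^1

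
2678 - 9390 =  - 6712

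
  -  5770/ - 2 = 2885 + 0/1 =2885.00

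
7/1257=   7/1257 =0.01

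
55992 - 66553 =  -10561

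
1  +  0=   1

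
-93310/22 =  - 4242 + 7/11 = - 4241.36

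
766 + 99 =865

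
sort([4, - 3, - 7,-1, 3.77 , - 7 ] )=[ - 7, - 7, - 3,-1, 3.77, 4 ] 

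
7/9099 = 7/9099  =  0.00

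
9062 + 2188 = 11250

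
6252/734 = 3126/367= 8.52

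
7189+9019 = 16208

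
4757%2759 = 1998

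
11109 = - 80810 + 91919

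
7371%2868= 1635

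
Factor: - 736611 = - 3^1 * 19^1*12923^1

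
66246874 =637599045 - 571352171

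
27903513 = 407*68559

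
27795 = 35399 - 7604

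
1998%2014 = 1998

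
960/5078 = 480/2539 = 0.19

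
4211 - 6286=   -2075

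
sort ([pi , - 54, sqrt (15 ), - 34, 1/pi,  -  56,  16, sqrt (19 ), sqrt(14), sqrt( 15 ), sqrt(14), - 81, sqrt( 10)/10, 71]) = [ - 81,  -  56, - 54, - 34, sqrt( 10 )/10,1/pi, pi, sqrt( 14 ), sqrt(14 ),sqrt(15 ), sqrt (15),sqrt(19 ),16, 71 ]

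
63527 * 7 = 444689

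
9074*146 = 1324804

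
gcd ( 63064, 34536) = 8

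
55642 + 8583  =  64225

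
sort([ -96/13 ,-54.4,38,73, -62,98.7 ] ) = [ - 62, - 54.4 ,-96/13,38,73,98.7 ] 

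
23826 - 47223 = -23397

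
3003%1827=1176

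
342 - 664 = - 322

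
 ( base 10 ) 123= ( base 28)4b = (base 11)102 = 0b1111011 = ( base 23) 58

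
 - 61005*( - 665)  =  40568325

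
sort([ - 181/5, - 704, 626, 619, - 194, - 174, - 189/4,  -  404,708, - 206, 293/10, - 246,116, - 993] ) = [  -  993, - 704, - 404, - 246, - 206,-194, - 174, - 189/4, - 181/5, 293/10, 116 , 619, 626, 708]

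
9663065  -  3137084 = 6525981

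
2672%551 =468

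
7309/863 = 7309/863 = 8.47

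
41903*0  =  0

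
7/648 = 7/648  =  0.01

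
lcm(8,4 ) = 8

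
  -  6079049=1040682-7119731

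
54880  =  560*98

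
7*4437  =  31059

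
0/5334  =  0 = 0.00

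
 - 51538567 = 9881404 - 61419971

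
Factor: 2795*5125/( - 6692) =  -14324375/6692 = - 2^(-2)*5^4*7^( - 1 )*13^1*41^1*43^1* 239^(-1 )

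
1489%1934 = 1489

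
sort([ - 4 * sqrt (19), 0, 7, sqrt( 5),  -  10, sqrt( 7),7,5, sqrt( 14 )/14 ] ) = [ - 4*sqrt(19 ), - 10,0, sqrt( 14 ) /14,sqrt(5), sqrt(7), 5,7,7 ] 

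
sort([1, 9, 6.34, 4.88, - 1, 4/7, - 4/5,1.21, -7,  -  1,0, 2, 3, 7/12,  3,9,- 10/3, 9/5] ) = [ - 7, - 10/3,-1, - 1,- 4/5, 0, 4/7,7/12, 1, 1.21 , 9/5,2,3, 3,  4.88, 6.34, 9, 9] 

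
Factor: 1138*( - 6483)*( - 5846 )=43129765284=2^2*3^1 * 37^1*79^1 * 569^1*2161^1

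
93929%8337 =2222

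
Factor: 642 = 2^1*3^1*107^1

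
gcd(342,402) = 6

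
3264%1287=690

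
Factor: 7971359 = 11^3*53^1 * 113^1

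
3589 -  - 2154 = 5743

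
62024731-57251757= 4772974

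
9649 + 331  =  9980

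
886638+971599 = 1858237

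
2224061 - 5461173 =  - 3237112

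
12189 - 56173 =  - 43984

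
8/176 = 1/22 = 0.05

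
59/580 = 59/580 =0.10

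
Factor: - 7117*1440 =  - 10248480= -2^5*3^2 * 5^1*11^1*647^1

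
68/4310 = 34/2155 = 0.02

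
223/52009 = 223/52009 =0.00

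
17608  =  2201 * 8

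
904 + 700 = 1604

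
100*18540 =1854000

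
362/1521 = 362/1521 = 0.24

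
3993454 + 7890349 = 11883803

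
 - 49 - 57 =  - 106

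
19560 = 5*3912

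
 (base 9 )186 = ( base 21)7c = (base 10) 159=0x9f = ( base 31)54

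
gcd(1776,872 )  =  8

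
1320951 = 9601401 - 8280450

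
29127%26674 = 2453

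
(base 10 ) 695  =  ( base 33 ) L2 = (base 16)2b7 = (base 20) 1EF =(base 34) KF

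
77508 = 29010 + 48498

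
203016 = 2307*88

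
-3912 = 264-4176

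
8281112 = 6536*1267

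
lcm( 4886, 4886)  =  4886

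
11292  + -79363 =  - 68071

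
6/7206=1/1201=0.00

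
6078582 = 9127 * 666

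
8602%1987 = 654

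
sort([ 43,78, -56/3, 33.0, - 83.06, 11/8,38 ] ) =[ - 83.06,-56/3,  11/8,  33.0,38,43, 78] 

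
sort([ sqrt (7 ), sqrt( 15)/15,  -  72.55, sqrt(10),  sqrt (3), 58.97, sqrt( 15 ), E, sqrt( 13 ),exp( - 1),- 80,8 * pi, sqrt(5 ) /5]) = [ - 80,  -  72.55 , sqrt ( 15)/15, exp(-1), sqrt(5)/5, sqrt(3), sqrt(7 ), E, sqrt(10 ), sqrt(13 ), sqrt(15 ),8*pi,58.97]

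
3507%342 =87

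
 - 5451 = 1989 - 7440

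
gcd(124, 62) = 62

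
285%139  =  7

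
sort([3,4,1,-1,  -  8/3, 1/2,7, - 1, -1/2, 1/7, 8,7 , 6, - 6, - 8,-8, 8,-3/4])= [ - 8  , - 8,-6, - 8/3, - 1, - 1, - 3/4,  -  1/2, 1/7,1/2,  1,3,4,6,7,7,8,8] 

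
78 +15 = 93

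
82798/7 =82798/7 = 11828.29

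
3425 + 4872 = 8297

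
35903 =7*5129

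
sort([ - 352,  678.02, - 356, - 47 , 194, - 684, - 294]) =[ - 684, - 356, - 352, - 294, - 47, 194,678.02 ] 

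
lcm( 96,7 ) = 672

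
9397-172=9225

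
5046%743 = 588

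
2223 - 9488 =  - 7265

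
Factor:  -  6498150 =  - 2^1*3^1*  5^2*43321^1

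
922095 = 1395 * 661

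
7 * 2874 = 20118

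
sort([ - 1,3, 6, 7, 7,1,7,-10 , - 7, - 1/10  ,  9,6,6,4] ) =[-10, - 7 ,- 1, - 1/10, 1, 3, 4,6, 6 , 6, 7,  7,7, 9]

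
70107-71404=-1297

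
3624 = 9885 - 6261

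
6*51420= 308520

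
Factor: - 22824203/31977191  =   -22824203^1*31977191^( - 1 )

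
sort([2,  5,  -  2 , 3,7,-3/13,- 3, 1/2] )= [ - 3 , - 2, - 3/13 , 1/2,2,3,5 , 7] 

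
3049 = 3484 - 435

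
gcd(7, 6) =1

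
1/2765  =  1/2765 = 0.00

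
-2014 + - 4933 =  - 6947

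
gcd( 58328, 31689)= 1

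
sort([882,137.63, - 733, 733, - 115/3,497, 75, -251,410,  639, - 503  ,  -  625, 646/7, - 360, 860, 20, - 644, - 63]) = [ - 733, - 644,-625, - 503,-360,  -  251, - 63, - 115/3, 20,75, 646/7,137.63, 410,497,639 , 733, 860,882 ]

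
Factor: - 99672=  - 2^3*3^1*4153^1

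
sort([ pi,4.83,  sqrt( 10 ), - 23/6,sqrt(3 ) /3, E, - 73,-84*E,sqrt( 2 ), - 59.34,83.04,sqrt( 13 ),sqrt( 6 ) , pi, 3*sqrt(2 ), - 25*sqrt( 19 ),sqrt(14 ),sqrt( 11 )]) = [ - 84*E, - 25* sqrt ( 19), - 73,-59.34, - 23/6, sqrt( 3 ) /3,sqrt ( 2 ),  sqrt( 6 ) , E, pi,  pi,sqrt(10),sqrt (11), sqrt ( 13 ), sqrt( 14 ), 3*sqrt (2), 4.83, 83.04]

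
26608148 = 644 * 41317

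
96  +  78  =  174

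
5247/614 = 5247/614 = 8.55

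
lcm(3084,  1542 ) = 3084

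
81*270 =21870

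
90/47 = 90/47= 1.91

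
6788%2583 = 1622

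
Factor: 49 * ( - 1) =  - 49 = - 7^2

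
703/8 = 703/8 = 87.88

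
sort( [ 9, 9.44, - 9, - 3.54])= [ - 9, - 3.54, 9, 9.44]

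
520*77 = 40040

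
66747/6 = 11124  +  1/2  =  11124.50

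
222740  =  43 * 5180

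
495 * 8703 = 4307985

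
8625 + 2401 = 11026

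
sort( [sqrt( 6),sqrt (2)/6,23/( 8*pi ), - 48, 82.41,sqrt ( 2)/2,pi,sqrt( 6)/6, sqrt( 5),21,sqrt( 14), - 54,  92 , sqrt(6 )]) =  [-54, - 48, sqrt( 2) /6,sqrt( 6) /6,sqrt( 2) /2 , 23/ (8 * pi),  sqrt( 5),sqrt(6), sqrt(6 ),  pi,sqrt( 14),21, 82.41, 92] 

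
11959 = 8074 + 3885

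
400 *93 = 37200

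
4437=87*51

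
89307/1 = 89307= 89307.00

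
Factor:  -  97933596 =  - 2^2*3^1*239^1*34147^1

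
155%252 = 155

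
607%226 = 155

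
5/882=5/882 = 0.01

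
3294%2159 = 1135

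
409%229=180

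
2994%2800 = 194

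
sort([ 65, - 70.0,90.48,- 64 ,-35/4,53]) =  [  -  70.0, - 64,-35/4, 53,65,90.48] 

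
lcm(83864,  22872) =251592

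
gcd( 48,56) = 8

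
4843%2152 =539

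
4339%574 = 321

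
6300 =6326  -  26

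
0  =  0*7875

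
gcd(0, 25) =25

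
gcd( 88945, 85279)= 1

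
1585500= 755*2100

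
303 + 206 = 509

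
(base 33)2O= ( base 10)90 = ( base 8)132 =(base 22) 42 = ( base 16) 5A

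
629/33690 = 629/33690 = 0.02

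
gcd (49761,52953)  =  57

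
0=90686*0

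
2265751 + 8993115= 11258866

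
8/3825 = 8/3825 = 0.00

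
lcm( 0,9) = 0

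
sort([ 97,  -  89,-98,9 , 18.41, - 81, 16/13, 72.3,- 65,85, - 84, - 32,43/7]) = [  -  98 , - 89, - 84, - 81, - 65,  -  32,16/13,43/7,9,18.41,72.3 , 85,97]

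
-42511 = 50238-92749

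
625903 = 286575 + 339328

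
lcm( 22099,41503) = 1701623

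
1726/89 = 19  +  35/89  =  19.39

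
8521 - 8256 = 265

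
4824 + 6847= 11671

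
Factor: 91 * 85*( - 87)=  - 3^1*5^1*7^1*13^1 * 17^1*29^1 = - 672945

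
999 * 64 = 63936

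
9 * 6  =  54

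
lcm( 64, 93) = 5952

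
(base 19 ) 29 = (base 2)101111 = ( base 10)47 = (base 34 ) 1d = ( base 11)43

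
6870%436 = 330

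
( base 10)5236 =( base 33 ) 4qm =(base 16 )1474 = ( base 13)24ca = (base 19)E9B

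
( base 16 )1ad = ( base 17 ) 184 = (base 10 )429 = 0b110101101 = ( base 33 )D0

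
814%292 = 230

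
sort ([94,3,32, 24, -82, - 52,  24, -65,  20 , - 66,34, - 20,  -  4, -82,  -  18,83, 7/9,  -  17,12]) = [-82,  -  82,- 66,  -  65, - 52 , - 20,-18,  -  17, -4,7/9,3,12 , 20,24,24, 32, 34,83, 94]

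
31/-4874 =  -  31/4874 = -0.01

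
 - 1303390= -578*2255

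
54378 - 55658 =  - 1280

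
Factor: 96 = 2^5 * 3^1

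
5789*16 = 92624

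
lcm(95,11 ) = 1045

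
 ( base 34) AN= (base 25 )ED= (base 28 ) CR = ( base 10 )363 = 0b101101011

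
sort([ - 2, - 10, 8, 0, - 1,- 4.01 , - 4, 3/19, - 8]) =[ - 10,- 8, - 4.01,-4, - 2, - 1 , 0, 3/19, 8 ] 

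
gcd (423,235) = 47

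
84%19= 8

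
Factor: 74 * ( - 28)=-2^3*7^1*37^1  =  -2072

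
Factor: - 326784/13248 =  - 74/3  =  - 2^1*3^(-1)*37^1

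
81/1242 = 3/46 = 0.07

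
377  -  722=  - 345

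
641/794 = 641/794 = 0.81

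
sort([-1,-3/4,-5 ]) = [-5,- 1, - 3/4] 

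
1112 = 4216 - 3104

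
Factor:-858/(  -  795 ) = 286/265=2^1*5^( -1 )*11^1*13^1*53^( - 1 )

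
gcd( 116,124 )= 4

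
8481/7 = 8481/7 = 1211.57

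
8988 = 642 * 14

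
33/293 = 33/293 = 0.11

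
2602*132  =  343464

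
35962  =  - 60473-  - 96435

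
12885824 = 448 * 28763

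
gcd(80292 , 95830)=2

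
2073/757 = 2 + 559/757  =  2.74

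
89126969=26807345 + 62319624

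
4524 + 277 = 4801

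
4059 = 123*33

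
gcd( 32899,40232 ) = 1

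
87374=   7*12482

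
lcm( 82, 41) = 82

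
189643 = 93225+96418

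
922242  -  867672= 54570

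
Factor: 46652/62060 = 5^( - 1 )*29^( - 1)* 109^1 = 109/145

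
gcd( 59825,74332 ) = 1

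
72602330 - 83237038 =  - 10634708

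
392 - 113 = 279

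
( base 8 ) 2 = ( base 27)2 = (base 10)2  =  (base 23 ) 2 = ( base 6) 2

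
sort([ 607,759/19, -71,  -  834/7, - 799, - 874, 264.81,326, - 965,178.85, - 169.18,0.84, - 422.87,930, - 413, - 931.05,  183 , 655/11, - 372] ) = [ - 965,- 931.05,-874, - 799,-422.87,-413, - 372, - 169.18, - 834/7 ,-71, 0.84,759/19,655/11,178.85,183, 264.81,326, 607, 930]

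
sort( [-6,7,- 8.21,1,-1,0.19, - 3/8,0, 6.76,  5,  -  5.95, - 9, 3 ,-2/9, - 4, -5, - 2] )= [-9,-8.21, - 6, - 5.95,-5 , - 4,-2, - 1, - 3/8,  -  2/9,0 , 0.19,1, 3, 5, 6.76, 7 ]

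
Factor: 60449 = 60449^1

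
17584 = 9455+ 8129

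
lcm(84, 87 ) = 2436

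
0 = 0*2612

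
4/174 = 2/87 = 0.02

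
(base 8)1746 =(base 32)V6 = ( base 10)998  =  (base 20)29i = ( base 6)4342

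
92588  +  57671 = 150259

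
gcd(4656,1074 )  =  6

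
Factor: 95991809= 17^1*5646577^1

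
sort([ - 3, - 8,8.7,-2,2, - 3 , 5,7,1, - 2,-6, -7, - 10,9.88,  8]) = [-10, - 8, - 7, - 6,  -  3,- 3, - 2, - 2, 1,  2 , 5,7,8, 8.7, 9.88 ]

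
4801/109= 4801/109=44.05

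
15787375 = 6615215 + 9172160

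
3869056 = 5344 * 724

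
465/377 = 1 + 88/377 = 1.23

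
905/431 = 905/431 = 2.10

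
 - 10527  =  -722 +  - 9805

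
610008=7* 87144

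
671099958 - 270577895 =400522063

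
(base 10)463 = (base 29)FS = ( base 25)id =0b111001111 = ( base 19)157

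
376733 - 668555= - 291822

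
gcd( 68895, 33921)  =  9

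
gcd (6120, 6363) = 9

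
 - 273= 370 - 643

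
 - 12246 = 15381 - 27627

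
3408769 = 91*37459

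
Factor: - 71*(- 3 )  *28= 5964 =2^2*3^1*7^1*71^1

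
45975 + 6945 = 52920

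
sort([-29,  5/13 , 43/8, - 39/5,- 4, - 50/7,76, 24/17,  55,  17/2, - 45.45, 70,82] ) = [-45.45, - 29, - 39/5, - 50/7, - 4, 5/13,24/17,43/8, 17/2, 55,70,76 , 82]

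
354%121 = 112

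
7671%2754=2163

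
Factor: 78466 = 2^1*39233^1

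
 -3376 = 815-4191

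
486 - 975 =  - 489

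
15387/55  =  15387/55 = 279.76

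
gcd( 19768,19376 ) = 56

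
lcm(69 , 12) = 276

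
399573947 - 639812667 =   -  240238720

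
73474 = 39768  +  33706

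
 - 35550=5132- 40682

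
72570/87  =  24190/29 = 834.14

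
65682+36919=102601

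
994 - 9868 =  - 8874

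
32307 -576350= - 544043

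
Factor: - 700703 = -700703^1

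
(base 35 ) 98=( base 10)323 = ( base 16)143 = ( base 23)E1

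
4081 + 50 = 4131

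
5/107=5/107=0.05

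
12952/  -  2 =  - 6476 + 0/1 = - 6476.00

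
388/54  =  194/27 = 7.19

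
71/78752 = 71/78752 = 0.00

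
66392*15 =995880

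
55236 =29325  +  25911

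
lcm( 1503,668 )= 6012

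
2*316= 632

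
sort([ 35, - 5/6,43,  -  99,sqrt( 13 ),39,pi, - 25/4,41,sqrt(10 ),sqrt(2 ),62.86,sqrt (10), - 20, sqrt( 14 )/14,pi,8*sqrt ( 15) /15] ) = [ - 99, -20,  -  25/4,  -  5/6,sqrt(14 ) /14,sqrt(2 ) , 8*sqrt( 15 )/15,pi,pi,sqrt(10 ), sqrt(10 ),sqrt( 13),35,39,41, 43,62.86]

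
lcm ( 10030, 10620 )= 180540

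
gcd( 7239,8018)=19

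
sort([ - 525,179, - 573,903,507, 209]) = [-573,-525,179, 209,507, 903 ] 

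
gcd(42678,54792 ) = 18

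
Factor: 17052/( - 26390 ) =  - 2^1*3^1*5^(-1) * 7^1 * 13^ ( - 1)  =  -  42/65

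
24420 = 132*185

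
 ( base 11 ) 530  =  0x27e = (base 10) 638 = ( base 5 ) 10023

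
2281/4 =570 + 1/4  =  570.25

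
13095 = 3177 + 9918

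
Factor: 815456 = 2^5*17^1*1499^1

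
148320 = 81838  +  66482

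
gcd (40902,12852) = 102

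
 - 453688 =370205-823893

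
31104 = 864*36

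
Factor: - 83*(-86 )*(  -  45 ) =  - 2^1 * 3^2*5^1 * 43^1  *  83^1 = - 321210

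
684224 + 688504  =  1372728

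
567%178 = 33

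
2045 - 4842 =-2797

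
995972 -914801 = 81171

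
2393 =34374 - 31981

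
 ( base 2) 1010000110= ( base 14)342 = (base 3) 212221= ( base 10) 646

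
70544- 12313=58231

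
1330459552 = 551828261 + 778631291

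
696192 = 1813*384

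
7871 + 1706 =9577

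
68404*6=410424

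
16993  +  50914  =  67907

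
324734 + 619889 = 944623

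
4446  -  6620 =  - 2174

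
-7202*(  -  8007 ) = 57666414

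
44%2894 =44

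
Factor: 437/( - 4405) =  - 5^(  -  1)*19^1*23^1 * 881^(-1)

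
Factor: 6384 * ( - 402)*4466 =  - 2^6 * 3^2 * 7^2 *11^1 * 19^1 * 29^1*67^1  =  - 11461399488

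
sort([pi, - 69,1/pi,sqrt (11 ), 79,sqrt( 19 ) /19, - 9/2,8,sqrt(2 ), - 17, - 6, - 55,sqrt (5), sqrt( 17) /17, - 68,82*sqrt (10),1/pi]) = [ -69, - 68, - 55,- 17 , - 6, - 9/2,sqrt (19)/19, sqrt( 17) /17,1/pi , 1/pi,  sqrt( 2 ),  sqrt(5),pi,sqrt( 11) , 8,  79, 82*sqrt ( 10 )]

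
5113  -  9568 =-4455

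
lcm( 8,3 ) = 24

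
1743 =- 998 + 2741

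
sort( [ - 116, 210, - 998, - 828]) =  [ - 998, - 828, - 116,210]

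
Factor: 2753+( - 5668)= - 5^1  *  11^1*53^1 = - 2915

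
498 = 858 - 360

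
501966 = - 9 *(-55774 )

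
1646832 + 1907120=3553952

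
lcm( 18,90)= 90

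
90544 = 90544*1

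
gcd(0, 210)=210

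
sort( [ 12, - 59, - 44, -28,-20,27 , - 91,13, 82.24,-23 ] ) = [  -  91, - 59, - 44, - 28, - 23, - 20, 12,  13, 27,82.24]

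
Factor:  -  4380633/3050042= - 2^( - 1)*3^2 *233^1*2089^1* 1525021^( - 1 )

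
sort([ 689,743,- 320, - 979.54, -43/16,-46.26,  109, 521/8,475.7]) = [ - 979.54, - 320,  -  46.26, - 43/16,521/8,109, 475.7,  689, 743]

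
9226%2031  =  1102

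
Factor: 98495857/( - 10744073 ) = -31^( - 1 ) * 79^1 * 127^( - 1)*233^1 * 2729^(- 1 ) * 5351^1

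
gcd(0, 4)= 4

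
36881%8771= 1797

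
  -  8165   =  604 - 8769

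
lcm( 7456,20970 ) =335520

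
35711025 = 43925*813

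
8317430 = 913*9110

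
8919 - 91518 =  - 82599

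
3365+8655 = 12020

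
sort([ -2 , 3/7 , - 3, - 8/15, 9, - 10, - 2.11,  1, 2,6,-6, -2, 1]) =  [  -  10, - 6,  -  3, - 2.11, - 2, - 2, - 8/15, 3/7, 1, 1, 2, 6, 9 ]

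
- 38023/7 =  - 38023/7  =  -5431.86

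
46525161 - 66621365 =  - 20096204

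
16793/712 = 23+417/712=23.59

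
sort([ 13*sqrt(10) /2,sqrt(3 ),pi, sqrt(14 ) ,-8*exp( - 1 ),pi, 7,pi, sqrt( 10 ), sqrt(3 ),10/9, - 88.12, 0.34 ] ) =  [ - 88.12 , - 8*exp( - 1 ), 0.34, 10/9,sqrt(3), sqrt(3), pi, pi,  pi,sqrt( 10 ), sqrt(14),  7,13  *sqrt(10) /2] 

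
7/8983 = 7/8983  =  0.00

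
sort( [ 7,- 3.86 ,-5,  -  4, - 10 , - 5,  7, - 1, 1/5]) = [ - 10, - 5, - 5,-4,- 3.86, - 1,1/5, 7,7]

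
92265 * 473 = 43641345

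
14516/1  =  14516   =  14516.00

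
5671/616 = 9+127/616=9.21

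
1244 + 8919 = 10163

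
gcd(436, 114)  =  2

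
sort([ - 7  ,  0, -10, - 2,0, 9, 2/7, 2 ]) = [ - 10, - 7,  -  2, 0,0,2/7, 2,9]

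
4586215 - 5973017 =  - 1386802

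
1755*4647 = 8155485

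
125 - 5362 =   -  5237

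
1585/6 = 264 + 1/6 = 264.17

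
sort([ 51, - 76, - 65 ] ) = [ - 76, - 65,51 ]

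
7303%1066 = 907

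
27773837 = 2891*9607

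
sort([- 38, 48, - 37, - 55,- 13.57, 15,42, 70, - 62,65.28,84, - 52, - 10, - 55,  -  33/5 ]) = [ - 62,-55, - 55, - 52,- 38, - 37, - 13.57,-10, - 33/5,15,42, 48, 65.28,  70, 84]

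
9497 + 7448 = 16945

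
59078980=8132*7265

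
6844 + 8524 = 15368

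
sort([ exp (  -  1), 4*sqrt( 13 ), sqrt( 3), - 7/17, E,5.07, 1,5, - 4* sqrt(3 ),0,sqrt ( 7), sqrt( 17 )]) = [ - 4  *  sqrt( 3), - 7/17, 0, exp( - 1 ) , 1, sqrt(3 ) , sqrt( 7 ), E, sqrt(17 ) , 5, 5.07,4*sqrt( 13)]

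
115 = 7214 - 7099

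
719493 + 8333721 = 9053214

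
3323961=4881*681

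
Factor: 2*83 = 2^1*83^1 = 166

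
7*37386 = 261702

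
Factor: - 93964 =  - 2^2*13^2 * 139^1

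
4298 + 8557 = 12855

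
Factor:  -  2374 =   -  2^1*1187^1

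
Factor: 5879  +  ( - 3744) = 2135 = 5^1*7^1 * 61^1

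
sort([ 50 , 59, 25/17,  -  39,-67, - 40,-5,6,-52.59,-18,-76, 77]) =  [ - 76, - 67, - 52.59,-40, - 39, -18, - 5, 25/17, 6,50, 59 , 77]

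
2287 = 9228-6941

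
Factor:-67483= -13^1*29^1 * 179^1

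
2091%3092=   2091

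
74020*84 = 6217680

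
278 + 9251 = 9529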